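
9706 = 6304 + 3402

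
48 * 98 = 4704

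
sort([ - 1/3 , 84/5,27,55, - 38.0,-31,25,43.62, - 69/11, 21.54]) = [ - 38.0, - 31, - 69/11, - 1/3,84/5, 21.54,25, 27,43.62, 55]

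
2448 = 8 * 306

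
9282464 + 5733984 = 15016448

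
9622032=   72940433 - 63318401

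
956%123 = 95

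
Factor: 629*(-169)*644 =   -  2^2*7^1*13^2*17^1 * 23^1*37^1 = -68457844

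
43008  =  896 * 48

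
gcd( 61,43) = 1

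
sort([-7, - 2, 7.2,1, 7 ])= [ - 7, - 2, 1, 7, 7.2]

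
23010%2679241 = 23010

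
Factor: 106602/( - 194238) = -3^ ( - 3 ) *11^( - 1)*163^1= - 163/297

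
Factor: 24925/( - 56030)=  - 4985/11206 = - 2^(-1) * 5^1*13^( - 1 )*431^ ( - 1 ) * 997^1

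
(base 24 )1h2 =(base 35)s6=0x3DA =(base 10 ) 986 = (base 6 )4322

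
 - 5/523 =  - 5/523 = - 0.01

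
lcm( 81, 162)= 162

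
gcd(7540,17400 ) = 580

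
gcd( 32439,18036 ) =3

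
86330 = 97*890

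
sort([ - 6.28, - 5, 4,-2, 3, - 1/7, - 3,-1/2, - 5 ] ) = [- 6.28, - 5, - 5, - 3,-2, - 1/2, - 1/7,3 , 4]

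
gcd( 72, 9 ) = 9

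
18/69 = 6/23 = 0.26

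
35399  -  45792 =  - 10393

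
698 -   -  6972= 7670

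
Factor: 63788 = 2^2*37^1  *  431^1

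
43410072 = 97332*446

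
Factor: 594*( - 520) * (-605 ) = 2^4*3^3 * 5^2 * 11^3 * 13^1=186872400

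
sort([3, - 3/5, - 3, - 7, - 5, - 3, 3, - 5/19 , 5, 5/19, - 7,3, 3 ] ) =[ - 7, - 7,  -  5, - 3, - 3,-3/5 , - 5/19,  5/19,3,3, 3, 3, 5] 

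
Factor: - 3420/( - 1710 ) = 2^1 = 2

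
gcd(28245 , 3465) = 105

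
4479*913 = 4089327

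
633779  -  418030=215749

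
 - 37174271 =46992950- 84167221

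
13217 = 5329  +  7888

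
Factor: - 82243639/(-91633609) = 67^1 * 311^1*3947^1*91633609^ (-1 ) 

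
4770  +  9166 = 13936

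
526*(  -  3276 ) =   -  1723176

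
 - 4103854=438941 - 4542795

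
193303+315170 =508473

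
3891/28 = 3891/28= 138.96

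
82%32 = 18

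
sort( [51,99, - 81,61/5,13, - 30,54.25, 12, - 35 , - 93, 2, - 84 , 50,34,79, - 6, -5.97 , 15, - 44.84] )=[ - 93, - 84,-81, - 44.84, - 35, - 30, - 6, - 5.97 , 2,12,61/5,13 , 15, 34,  50, 51, 54.25, 79, 99 ] 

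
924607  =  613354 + 311253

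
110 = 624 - 514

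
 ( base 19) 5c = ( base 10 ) 107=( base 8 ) 153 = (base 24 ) 4B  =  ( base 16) 6B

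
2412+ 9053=11465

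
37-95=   -58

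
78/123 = 26/41 = 0.63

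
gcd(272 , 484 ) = 4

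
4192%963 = 340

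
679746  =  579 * 1174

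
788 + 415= 1203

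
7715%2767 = 2181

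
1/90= 1/90 = 0.01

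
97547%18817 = 3462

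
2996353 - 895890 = 2100463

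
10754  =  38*283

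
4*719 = 2876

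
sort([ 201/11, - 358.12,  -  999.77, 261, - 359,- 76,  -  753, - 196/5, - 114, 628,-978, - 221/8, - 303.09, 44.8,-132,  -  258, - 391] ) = [- 999.77, - 978,-753,-391,-359 ,-358.12, - 303.09, - 258 ,- 132,-114, - 76,-196/5,  -  221/8 , 201/11, 44.8,261, 628 ] 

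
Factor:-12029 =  - 23^1 * 523^1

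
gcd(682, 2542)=62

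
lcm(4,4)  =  4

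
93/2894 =93/2894= 0.03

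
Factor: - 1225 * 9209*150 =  - 1692153750 = - 2^1*3^1*5^4*7^2*9209^1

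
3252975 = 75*43373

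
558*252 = 140616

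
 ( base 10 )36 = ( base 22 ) 1e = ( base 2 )100100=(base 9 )40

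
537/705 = 179/235 = 0.76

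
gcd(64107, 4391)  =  1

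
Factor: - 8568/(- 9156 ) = 102/109 =2^1*3^1*17^1*109^( - 1)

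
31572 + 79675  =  111247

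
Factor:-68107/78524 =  - 2^(  -  2)*13^3 *31^1*67^(- 1)*293^(-1 )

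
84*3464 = 290976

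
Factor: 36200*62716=2270319200=   2^5*5^2*181^1*15679^1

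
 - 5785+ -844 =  - 6629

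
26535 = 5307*5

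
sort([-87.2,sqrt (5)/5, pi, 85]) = [ -87.2,sqrt( 5 )/5,pi, 85]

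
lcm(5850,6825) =40950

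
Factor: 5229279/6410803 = 3^4*7^(  -  1 )*11^1 * 71^( - 1)  *5869^1 *12899^( - 1)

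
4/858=2/429= 0.00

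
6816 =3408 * 2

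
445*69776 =31050320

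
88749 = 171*519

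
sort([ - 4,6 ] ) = [-4,6]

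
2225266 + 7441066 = 9666332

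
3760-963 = 2797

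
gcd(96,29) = 1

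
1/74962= 1/74962  =  0.00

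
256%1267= 256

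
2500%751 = 247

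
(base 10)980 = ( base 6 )4312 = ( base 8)1724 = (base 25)1E5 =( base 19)2db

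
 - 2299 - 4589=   -  6888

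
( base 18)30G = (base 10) 988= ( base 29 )152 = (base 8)1734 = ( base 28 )178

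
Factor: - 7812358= - 2^1 * 347^1*11257^1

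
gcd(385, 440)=55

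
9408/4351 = 9408/4351 = 2.16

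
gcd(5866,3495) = 1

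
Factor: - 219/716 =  - 2^( - 2 )*3^1*73^1*179^( - 1)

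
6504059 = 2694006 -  - 3810053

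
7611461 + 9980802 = 17592263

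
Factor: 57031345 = 5^1*7^2 *17^1*13693^1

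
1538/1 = 1538 = 1538.00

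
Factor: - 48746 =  - 2^1*24373^1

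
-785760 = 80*( - 9822 )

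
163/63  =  163/63 =2.59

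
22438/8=2804 + 3/4= 2804.75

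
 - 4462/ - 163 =27 + 61/163  =  27.37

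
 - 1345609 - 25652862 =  -26998471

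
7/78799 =1/11257 =0.00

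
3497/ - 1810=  - 3497/1810 = - 1.93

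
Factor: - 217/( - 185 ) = 5^( - 1)*7^1 * 31^1 *37^( - 1 )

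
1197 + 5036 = 6233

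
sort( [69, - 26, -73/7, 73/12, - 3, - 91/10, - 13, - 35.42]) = [ - 35.42, - 26,-13,  -  73/7, - 91/10, - 3, 73/12,69] 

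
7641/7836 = 2547/2612 = 0.98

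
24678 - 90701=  - 66023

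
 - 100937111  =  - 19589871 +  - 81347240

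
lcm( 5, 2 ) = 10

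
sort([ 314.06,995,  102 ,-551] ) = [-551 , 102,314.06,995 ] 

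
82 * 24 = 1968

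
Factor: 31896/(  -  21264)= - 2^( - 1)*3^1 = - 3/2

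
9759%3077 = 528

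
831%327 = 177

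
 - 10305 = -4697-5608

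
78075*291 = 22719825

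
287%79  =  50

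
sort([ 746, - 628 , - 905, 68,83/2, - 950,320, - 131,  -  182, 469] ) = [ - 950, - 905,-628, - 182, -131, 83/2, 68, 320, 469, 746]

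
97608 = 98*996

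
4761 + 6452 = 11213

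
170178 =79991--90187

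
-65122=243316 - 308438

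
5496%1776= 168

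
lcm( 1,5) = 5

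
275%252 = 23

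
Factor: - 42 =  - 2^1*3^1 * 7^1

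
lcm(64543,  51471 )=4066209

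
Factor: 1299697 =7^1*83^1*2237^1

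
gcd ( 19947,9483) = 327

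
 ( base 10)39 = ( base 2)100111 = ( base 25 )1E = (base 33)16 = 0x27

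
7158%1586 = 814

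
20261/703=20261/703 = 28.82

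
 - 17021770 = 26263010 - 43284780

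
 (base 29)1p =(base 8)66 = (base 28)1Q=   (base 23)28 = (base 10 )54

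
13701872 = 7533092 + 6168780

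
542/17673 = 542/17673 = 0.03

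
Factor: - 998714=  - 2^1*151^1*3307^1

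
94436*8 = 755488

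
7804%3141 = 1522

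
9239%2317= 2288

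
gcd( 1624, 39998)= 14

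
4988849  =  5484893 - 496044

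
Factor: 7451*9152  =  2^6*11^1*13^1 * 7451^1=68191552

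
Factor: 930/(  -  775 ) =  - 6/5 =- 2^1*3^1*5^( - 1)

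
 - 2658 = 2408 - 5066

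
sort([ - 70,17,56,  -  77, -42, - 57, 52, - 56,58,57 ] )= [ - 77, - 70, - 57,- 56, - 42,17,52,56,57, 58 ] 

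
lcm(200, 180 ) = 1800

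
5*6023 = 30115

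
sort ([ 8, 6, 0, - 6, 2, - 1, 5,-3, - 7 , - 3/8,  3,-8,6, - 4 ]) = [-8 ,- 7, - 6,-4 , - 3,-1, - 3/8, 0, 2,3,5, 6, 6,  8 ] 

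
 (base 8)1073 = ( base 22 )13l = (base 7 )1444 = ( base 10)571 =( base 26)lp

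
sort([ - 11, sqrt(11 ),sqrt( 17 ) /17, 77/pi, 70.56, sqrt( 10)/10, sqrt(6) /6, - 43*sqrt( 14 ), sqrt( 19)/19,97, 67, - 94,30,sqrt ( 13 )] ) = [ - 43*sqrt (14 ), - 94, - 11,  sqrt(19 ) /19, sqrt( 17 )/17,  sqrt (10)/10,  sqrt( 6)/6, sqrt ( 11),sqrt(13), 77/pi, 30, 67 , 70.56,97] 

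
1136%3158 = 1136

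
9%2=1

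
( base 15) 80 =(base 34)3i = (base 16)78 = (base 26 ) 4g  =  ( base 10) 120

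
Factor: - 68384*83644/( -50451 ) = 5719911296/50451= 2^7*3^(- 1 )*11^1*67^( -1)*251^( - 1 )*1901^1*2137^1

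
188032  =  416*452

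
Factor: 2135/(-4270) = - 1/2= - 2^(- 1)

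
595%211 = 173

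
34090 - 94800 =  - 60710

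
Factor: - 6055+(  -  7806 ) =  - 83^1*167^1 = - 13861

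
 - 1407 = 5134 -6541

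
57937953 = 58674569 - 736616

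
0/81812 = 0 = 0.00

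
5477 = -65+5542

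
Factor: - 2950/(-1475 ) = 2^1 = 2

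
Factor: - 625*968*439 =-265595000 =- 2^3* 5^4*11^2  *439^1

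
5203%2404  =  395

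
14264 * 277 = 3951128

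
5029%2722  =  2307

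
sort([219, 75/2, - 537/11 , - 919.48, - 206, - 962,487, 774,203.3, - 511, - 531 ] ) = [ - 962, - 919.48, - 531,-511, - 206, - 537/11,75/2, 203.3, 219, 487,774 ] 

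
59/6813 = 59/6813 = 0.01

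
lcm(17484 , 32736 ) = 1538592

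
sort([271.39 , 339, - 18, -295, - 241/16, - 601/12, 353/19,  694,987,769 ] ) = [ - 295 ,-601/12,  -  18, - 241/16,353/19 , 271.39,339,  694,  769, 987]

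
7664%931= 216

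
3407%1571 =265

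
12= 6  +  6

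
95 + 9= 104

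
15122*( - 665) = -10056130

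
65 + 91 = 156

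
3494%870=14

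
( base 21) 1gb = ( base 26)148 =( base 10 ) 788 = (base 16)314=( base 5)11123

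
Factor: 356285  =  5^1*71257^1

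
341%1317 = 341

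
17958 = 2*8979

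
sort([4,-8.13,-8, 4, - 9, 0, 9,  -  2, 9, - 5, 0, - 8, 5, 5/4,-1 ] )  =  [-9, - 8.13,-8,-8, - 5,- 2, - 1, 0,0, 5/4, 4, 4,5,  9, 9]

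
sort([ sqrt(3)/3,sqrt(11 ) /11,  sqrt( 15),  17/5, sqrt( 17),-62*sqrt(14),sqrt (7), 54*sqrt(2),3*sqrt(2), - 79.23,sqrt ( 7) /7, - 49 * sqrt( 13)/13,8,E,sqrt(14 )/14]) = [ - 62 * sqrt(14), - 79.23, - 49*sqrt( 13 )/13,sqrt (14)/14,sqrt( 11)/11, sqrt(7)/7,sqrt( 3 )/3,sqrt(7 ),  E,17/5,sqrt( 15),sqrt(17 ),3*sqrt ( 2 ),8,54*sqrt(2 ) ]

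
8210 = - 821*(- 10 )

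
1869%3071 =1869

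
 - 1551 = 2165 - 3716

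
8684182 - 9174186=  - 490004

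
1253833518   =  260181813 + 993651705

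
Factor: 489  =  3^1*163^1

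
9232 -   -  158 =9390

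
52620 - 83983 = - 31363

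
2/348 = 1/174= 0.01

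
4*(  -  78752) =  - 315008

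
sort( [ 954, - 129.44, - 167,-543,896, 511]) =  [-543 , - 167, - 129.44,511,896,954]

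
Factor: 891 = 3^4 * 11^1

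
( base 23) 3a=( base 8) 117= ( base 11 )72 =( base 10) 79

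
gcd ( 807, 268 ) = 1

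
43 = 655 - 612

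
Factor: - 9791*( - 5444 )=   53302204 = 2^2*1361^1*9791^1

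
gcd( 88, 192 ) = 8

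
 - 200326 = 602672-802998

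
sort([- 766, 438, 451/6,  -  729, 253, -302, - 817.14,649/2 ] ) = [ - 817.14, - 766, - 729, - 302, 451/6,  253, 649/2,438] 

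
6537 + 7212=13749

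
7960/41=7960/41  =  194.15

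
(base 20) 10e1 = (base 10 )8281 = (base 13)3A00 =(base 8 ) 20131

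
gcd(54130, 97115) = 5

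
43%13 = 4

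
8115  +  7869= 15984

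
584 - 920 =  - 336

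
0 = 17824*0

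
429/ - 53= - 9 + 48/53 = - 8.09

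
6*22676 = 136056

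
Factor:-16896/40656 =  - 2^5*7^(-1 ) *11^(-1) = -32/77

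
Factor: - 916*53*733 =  - 35585684 = - 2^2*53^1*229^1*733^1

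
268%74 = 46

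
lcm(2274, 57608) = 172824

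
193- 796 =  - 603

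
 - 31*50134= - 1554154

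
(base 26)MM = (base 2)1001010010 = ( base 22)150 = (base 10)594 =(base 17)20G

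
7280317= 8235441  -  955124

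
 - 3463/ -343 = 10 + 33/343 = 10.10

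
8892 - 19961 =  - 11069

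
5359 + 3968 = 9327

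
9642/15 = 3214/5 = 642.80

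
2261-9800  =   - 7539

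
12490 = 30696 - 18206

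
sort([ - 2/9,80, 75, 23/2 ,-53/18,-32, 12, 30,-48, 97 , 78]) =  [ - 48,  -  32,-53/18, - 2/9,23/2,12, 30 , 75, 78,  80,97] 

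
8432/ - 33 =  - 8432/33  =  - 255.52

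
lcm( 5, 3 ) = 15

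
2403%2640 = 2403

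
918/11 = 918/11  =  83.45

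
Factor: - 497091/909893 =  - 3^1*7^1*607^( - 1)*1499^( - 1 ) *23671^1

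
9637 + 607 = 10244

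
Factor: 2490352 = 2^4 * 317^1*491^1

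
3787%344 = 3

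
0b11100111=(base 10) 231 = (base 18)cf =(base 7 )450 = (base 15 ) 106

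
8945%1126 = 1063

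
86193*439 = 37838727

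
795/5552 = 795/5552 = 0.14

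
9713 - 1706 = 8007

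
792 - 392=400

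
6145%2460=1225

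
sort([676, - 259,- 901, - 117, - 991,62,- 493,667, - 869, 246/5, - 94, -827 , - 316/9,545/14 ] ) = [ - 991, - 901, - 869, - 827,- 493, - 259 ,- 117, - 94, - 316/9, 545/14,246/5, 62, 667,  676] 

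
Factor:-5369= -7^1*13^1*59^1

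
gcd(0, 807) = 807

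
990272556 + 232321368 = 1222593924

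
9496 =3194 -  - 6302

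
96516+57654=154170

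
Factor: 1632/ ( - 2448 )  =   - 2^1*3^( - 1 )=- 2/3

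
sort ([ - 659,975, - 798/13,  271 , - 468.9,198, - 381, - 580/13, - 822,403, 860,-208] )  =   [ - 822 ,-659 , - 468.9, - 381, - 208, - 798/13, - 580/13,198,271, 403, 860,975]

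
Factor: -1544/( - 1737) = 8/9 = 2^3*3^( - 2 )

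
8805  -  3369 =5436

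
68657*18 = 1235826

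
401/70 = 401/70 = 5.73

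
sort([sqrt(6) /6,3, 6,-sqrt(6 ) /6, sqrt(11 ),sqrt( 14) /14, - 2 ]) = [ - 2, - sqrt( 6 ) /6,sqrt(14)/14,sqrt(6) /6, 3,sqrt( 11),6]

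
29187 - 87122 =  - 57935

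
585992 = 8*73249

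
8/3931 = 8/3931  =  0.00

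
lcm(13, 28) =364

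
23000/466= 11500/233= 49.36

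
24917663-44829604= -19911941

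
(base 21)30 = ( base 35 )1s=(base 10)63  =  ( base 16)3F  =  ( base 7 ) 120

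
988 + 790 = 1778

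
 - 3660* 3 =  - 10980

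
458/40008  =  229/20004 = 0.01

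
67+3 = 70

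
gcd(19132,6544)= 4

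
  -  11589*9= - 104301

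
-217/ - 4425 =217/4425 = 0.05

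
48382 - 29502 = 18880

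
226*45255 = 10227630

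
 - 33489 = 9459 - 42948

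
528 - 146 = 382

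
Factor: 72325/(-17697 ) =-3^(-1)*5^2*11^1*17^( -1)*263^1*347^(-1 ) 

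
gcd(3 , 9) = 3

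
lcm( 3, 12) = 12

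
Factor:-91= - 7^1*13^1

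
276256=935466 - 659210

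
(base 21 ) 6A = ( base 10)136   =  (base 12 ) b4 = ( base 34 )40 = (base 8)210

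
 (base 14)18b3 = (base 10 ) 4469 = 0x1175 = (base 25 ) 73j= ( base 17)f7f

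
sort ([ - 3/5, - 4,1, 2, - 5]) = [ - 5, - 4 , - 3/5,1, 2 ]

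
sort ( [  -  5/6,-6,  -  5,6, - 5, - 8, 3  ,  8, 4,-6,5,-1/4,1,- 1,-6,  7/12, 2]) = [-8  ,-6, - 6,-6, - 5, - 5, - 1, - 5/6, - 1/4,7/12, 1, 2,3,4,5,6 , 8]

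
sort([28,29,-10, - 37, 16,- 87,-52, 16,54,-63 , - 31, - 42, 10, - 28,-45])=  [ - 87,-63, - 52, - 45, - 42, -37,-31,-28,  -  10,10, 16, 16,28,29, 54] 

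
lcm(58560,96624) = 1932480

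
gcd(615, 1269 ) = 3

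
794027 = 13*61079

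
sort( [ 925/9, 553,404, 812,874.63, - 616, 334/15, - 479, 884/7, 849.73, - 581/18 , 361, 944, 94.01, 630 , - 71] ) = [  -  616, - 479, - 71, - 581/18, 334/15 , 94.01, 925/9, 884/7,  361, 404,553,630,  812, 849.73, 874.63,944] 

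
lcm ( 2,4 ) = 4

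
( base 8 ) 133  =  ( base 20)4B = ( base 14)67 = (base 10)91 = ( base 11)83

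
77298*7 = 541086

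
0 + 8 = 8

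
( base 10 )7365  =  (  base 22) f4h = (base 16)1cc5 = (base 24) CIL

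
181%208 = 181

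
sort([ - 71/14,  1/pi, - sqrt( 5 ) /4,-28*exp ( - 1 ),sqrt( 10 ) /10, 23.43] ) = [-28*exp( -1 ), - 71/14, - sqrt(5)/4,sqrt(10) /10,1/pi , 23.43]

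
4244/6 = 707 + 1/3=707.33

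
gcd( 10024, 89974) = 2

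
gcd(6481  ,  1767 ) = 1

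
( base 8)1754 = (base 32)VC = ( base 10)1004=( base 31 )11C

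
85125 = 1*85125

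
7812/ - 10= - 782 + 4/5  =  - 781.20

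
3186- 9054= -5868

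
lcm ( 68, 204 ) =204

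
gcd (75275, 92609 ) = 1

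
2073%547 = 432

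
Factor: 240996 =2^2*3^1*7^1 * 19^1 * 151^1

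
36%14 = 8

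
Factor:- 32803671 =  - 3^1*19^1*575503^1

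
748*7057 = 5278636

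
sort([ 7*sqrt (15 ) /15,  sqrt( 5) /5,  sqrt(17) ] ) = [ sqrt(5) /5,7*sqrt( 15 ) /15,  sqrt(17) ]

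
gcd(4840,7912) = 8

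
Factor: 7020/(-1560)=  -  9/2 = -2^( - 1)*3^2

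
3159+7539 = 10698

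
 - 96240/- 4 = 24060/1 = 24060.00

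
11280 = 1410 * 8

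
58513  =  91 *643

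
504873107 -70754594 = 434118513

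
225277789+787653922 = 1012931711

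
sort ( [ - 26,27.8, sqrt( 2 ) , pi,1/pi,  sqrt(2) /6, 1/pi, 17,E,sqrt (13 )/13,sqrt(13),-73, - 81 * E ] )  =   [-81 * E,  -  73, - 26,sqrt( 2)/6,sqrt(13 ) /13,1/pi , 1/pi,sqrt(2),E, pi,  sqrt( 13),17,27.8 ]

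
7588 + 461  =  8049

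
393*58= 22794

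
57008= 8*7126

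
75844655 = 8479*8945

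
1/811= 1/811 = 0.00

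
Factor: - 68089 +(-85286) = - 153375 =- 3^1*5^3 * 409^1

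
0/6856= 0 = 0.00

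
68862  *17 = 1170654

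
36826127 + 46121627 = 82947754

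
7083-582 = 6501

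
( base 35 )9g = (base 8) 513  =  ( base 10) 331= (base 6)1311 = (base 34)9P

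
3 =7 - 4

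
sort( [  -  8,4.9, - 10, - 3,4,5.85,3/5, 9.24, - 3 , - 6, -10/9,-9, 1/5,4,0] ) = [ - 10, - 9, - 8 ,  -  6,-3,  -  3, - 10/9, 0, 1/5,3/5,4, 4,4.9,5.85,9.24]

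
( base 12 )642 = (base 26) 194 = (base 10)914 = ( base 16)392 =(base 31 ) TF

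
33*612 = 20196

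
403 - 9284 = -8881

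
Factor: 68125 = 5^4*109^1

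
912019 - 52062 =859957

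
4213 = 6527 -2314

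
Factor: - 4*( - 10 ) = 40 = 2^3*5^1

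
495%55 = 0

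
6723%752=707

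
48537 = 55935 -7398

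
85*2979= 253215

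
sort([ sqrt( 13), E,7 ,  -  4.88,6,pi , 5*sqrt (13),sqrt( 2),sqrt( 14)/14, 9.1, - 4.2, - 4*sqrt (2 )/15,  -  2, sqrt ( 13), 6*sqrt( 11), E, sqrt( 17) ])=[-4.88,-4.2, - 2,-4  *sqrt (2)/15, sqrt(14)/14, sqrt( 2), E , E , pi, sqrt(13), sqrt( 13),sqrt( 17 ),6, 7,9.1 , 5*sqrt( 13), 6*sqrt( 11)]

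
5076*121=614196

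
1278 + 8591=9869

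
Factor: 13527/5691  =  3^3*7^( - 1)*167^1*271^( - 1) = 4509/1897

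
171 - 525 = - 354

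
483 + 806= 1289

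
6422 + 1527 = 7949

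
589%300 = 289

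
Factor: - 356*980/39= - 348880/39 = - 2^4*3^ (- 1)*5^1*7^2*13^( - 1 ) * 89^1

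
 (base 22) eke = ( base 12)4226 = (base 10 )7230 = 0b1110000111110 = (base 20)I1A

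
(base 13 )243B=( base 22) acg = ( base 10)5120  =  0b1010000000000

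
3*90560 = 271680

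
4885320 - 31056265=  - 26170945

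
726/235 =3+21/235 = 3.09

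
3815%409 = 134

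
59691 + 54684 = 114375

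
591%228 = 135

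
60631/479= 60631/479 =126.58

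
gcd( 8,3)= 1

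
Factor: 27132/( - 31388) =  - 51/59 = - 3^1*17^1*59^(-1)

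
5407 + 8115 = 13522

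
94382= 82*1151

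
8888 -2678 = 6210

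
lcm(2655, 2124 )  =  10620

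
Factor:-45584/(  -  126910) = 2^3*5^( - 1 )*7^ (-2 )*11^1 = 88/245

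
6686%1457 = 858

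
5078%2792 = 2286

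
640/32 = 20=   20.00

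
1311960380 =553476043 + 758484337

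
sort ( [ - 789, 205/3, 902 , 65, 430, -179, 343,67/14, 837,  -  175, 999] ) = [ - 789,-179 , - 175, 67/14, 65,  205/3,343,430,837, 902 , 999]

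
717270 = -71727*( - 10) 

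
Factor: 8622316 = 2^2 * 2155579^1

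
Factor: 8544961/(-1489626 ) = -2^( - 1)*3^(  -  2)*227^1*37643^1*82757^(-1)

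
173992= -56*( - 3107 )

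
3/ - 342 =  - 1 + 113/114 = - 0.01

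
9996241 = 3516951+6479290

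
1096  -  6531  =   - 5435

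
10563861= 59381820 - 48817959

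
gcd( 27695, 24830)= 955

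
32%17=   15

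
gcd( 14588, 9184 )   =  28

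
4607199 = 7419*621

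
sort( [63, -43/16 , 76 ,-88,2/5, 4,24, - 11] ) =[ - 88, - 11, - 43/16,  2/5,4,24 , 63 , 76 ]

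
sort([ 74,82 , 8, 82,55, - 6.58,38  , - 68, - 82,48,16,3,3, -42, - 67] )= [-82, -68 , - 67, - 42,-6.58,3,3,8,16, 38,48,55, 74,82,82] 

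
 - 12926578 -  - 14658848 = 1732270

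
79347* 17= 1348899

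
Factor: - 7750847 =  - 13^2*45863^1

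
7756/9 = 861 +7/9 = 861.78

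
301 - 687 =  - 386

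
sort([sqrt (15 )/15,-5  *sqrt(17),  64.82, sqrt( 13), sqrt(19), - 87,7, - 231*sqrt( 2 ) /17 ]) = [ - 87,-5*sqrt(17 ),-231*sqrt( 2)/17 , sqrt( 15)/15,sqrt ( 13), sqrt( 19 ),  7, 64.82 ]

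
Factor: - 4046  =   - 2^1 * 7^1*17^2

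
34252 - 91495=  -  57243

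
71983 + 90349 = 162332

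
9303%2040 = 1143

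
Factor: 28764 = 2^2*3^2*17^1*47^1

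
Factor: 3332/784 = 2^( - 2 )*17^1  =  17/4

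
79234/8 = 9904 +1/4= 9904.25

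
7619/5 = 1523 + 4/5 = 1523.80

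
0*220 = 0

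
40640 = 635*64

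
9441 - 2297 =7144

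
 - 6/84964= - 1  +  42479/42482 = -  0.00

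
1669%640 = 389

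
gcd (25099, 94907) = 1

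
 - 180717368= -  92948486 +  - 87768882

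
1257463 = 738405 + 519058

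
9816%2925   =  1041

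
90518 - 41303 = 49215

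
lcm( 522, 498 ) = 43326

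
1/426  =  1/426 = 0.00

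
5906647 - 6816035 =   -  909388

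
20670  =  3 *6890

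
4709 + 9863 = 14572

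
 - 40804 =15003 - 55807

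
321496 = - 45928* ( -7)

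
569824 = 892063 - 322239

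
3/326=3/326 = 0.01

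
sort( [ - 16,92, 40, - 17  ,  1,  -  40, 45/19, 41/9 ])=[-40, - 17, - 16, 1, 45/19, 41/9,40, 92] 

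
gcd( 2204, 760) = 76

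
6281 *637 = 4000997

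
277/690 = 277/690 = 0.40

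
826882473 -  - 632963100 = 1459845573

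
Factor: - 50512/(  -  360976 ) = 41/293 = 41^1*293^( -1 ) 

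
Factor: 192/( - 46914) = -2^5*7^(-1) * 1117^ ( - 1 )= - 32/7819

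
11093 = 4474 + 6619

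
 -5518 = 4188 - 9706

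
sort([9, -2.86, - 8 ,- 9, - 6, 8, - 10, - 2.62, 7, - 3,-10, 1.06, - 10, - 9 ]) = [ - 10,- 10 ,-10, - 9, - 9, - 8, - 6, - 3, - 2.86, -2.62,1.06 , 7, 8, 9] 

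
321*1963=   630123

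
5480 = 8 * 685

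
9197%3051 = 44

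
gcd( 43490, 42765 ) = 5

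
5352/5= 1070+2/5= 1070.40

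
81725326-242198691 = - 160473365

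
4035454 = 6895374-2859920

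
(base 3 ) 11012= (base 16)71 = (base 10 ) 113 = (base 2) 1110001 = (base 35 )38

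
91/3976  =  13/568 = 0.02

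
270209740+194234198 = 464443938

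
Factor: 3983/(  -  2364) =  - 2^( - 2)*3^( - 1)*7^1 * 197^(- 1) * 569^1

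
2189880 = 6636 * 330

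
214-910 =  - 696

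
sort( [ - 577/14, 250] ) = [ - 577/14, 250] 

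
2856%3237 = 2856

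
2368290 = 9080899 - 6712609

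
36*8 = 288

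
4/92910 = 2/46455 =0.00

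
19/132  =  19/132= 0.14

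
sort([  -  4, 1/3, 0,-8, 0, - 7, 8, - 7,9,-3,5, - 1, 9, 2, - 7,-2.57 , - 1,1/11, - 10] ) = [-10, - 8, - 7,-7, - 7, - 4 ,-3, - 2.57,-1 , -1 , 0,0,1/11,1/3,  2, 5, 8 , 9, 9] 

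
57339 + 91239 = 148578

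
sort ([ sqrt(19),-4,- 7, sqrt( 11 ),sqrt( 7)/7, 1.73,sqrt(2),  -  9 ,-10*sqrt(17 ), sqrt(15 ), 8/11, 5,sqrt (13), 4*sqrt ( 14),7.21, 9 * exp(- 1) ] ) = [ - 10 * sqrt( 17), - 9,- 7, - 4, sqrt( 7) /7, 8/11,sqrt(2 ), 1.73 , 9*exp(-1), sqrt( 11), sqrt( 13), sqrt( 15), sqrt(19 ), 5, 7.21,4*sqrt ( 14)] 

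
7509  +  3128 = 10637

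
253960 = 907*280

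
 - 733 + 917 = 184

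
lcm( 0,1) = 0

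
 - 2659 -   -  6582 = 3923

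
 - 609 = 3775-4384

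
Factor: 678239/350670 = 2^ ( - 1)*3^( - 1)*5^( - 1)*43^1*  11689^( - 1 )*15773^1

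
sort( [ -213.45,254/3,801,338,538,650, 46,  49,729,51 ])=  [ -213.45 , 46,49,51, 254/3,338,  538,  650,729, 801]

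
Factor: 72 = 2^3*3^2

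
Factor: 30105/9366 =45/14 = 2^( - 1 )*3^2*5^1*7^( - 1)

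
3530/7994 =1765/3997= 0.44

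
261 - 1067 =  - 806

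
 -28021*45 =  - 1260945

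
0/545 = 0 = 0.00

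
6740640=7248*930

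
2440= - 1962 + 4402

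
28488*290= 8261520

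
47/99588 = 47/99588   =  0.00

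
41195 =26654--14541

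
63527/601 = 105 +422/601=105.70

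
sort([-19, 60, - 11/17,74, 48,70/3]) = [ - 19,-11/17,70/3,48,60,74]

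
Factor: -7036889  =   - 7036889^1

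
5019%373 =170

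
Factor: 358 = 2^1*179^1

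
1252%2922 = 1252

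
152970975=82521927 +70449048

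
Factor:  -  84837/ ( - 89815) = 3^1*5^( - 1 )*11^(- 1 ) * 23^( - 1 )*71^(  -  1)*28279^1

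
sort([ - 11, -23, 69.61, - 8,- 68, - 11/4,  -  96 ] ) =[ - 96,-68 , - 23,-11,  -  8, - 11/4, 69.61]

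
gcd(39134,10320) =2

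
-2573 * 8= - 20584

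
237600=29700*8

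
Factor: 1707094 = 2^1*853547^1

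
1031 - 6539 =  - 5508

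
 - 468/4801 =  - 1+4333/4801 = - 0.10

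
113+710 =823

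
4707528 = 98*48036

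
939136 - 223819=715317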